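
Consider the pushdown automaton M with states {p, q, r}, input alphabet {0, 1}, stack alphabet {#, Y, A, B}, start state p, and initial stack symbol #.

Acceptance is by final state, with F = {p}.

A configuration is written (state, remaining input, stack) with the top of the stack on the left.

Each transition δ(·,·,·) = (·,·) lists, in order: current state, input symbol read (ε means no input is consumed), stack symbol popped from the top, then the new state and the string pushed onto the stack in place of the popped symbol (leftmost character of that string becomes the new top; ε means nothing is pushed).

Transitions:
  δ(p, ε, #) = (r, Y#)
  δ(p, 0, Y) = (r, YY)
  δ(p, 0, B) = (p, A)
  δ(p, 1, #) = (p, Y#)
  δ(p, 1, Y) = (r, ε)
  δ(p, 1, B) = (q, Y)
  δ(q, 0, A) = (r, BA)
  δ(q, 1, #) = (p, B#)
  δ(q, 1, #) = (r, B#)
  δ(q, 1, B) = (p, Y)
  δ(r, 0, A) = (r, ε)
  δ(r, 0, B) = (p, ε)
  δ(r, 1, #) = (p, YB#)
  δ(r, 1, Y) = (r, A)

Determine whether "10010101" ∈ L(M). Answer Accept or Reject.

Reject

No computation consumes all input and reaches a final state.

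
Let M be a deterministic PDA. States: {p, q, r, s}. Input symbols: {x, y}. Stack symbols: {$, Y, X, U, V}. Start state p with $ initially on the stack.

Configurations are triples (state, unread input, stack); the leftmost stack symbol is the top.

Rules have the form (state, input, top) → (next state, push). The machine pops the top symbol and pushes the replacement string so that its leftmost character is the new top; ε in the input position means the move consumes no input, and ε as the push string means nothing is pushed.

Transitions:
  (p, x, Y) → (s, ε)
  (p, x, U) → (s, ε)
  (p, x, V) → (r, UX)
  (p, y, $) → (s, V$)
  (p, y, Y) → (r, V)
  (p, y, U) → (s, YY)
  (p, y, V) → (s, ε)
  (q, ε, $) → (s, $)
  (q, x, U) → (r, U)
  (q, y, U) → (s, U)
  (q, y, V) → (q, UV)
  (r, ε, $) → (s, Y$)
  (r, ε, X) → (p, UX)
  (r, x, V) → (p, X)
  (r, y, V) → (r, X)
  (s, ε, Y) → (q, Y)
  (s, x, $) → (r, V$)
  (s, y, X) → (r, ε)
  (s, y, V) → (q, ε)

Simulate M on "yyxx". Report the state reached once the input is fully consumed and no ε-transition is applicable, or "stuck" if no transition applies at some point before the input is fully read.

p

(p, yyxx, $) ⊢ (s, yxx, V$) ⊢ (q, xx, $) ⊢ (s, xx, $) ⊢ (r, x, V$) ⊢ (p, ε, X$)
All input consumed; M is in state p.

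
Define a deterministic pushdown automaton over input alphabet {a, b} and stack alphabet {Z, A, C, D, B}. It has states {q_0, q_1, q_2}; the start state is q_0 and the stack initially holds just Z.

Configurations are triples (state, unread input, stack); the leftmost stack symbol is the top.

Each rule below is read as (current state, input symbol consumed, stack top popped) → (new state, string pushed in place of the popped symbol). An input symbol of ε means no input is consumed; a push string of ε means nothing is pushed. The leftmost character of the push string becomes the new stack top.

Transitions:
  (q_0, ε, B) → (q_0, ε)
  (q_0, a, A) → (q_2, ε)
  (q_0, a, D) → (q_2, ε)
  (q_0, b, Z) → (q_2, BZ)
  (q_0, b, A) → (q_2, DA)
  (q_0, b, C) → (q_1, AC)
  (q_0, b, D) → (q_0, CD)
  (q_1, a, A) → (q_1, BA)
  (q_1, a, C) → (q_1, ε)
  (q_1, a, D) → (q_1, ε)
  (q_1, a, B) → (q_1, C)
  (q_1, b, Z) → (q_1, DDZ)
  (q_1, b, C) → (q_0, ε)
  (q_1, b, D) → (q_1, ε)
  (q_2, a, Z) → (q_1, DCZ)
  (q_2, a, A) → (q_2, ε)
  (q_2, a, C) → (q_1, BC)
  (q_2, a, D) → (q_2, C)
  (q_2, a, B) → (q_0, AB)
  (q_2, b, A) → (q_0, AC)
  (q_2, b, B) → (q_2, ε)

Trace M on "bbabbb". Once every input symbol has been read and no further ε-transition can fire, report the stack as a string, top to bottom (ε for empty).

BZ

(q_0, bbabbb, Z) ⊢ (q_2, babbb, BZ) ⊢ (q_2, abbb, Z) ⊢ (q_1, bbb, DCZ) ⊢ (q_1, bb, CZ) ⊢ (q_0, b, Z) ⊢ (q_2, ε, BZ)
All input consumed in state q_2 with stack BZ.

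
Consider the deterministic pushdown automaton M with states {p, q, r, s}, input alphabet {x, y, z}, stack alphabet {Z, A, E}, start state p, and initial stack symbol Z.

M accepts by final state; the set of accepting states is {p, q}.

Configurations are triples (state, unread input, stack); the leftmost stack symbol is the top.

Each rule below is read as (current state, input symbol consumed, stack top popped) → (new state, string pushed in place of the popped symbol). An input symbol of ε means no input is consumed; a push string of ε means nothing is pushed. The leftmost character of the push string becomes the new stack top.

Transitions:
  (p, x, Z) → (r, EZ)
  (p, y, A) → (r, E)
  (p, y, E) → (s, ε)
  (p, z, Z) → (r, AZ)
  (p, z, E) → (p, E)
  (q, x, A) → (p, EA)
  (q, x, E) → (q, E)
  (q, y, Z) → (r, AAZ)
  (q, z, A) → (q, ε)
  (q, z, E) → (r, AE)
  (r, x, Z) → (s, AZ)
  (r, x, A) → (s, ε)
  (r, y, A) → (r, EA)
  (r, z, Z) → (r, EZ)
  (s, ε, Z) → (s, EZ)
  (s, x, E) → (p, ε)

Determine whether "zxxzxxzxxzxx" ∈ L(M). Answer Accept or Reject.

Accept

(p, zxxzxxzxxzxx, Z) ⊢ (r, xxzxxzxxzxx, AZ) ⊢ (s, xzxxzxxzxx, Z) ⊢ (s, xzxxzxxzxx, EZ) ⊢ (p, zxxzxxzxx, Z) ⊢ (r, xxzxxzxx, AZ) ⊢ (s, xzxxzxx, Z) ⊢ (s, xzxxzxx, EZ) ⊢ (p, zxxzxx, Z) ⊢ (r, xxzxx, AZ) ⊢ (s, xzxx, Z) ⊢ (s, xzxx, EZ) ⊢ (p, zxx, Z) ⊢ (r, xx, AZ) ⊢ (s, x, Z) ⊢ (s, x, EZ) ⊢ (p, ε, Z)
All input consumed; state p ∈ F.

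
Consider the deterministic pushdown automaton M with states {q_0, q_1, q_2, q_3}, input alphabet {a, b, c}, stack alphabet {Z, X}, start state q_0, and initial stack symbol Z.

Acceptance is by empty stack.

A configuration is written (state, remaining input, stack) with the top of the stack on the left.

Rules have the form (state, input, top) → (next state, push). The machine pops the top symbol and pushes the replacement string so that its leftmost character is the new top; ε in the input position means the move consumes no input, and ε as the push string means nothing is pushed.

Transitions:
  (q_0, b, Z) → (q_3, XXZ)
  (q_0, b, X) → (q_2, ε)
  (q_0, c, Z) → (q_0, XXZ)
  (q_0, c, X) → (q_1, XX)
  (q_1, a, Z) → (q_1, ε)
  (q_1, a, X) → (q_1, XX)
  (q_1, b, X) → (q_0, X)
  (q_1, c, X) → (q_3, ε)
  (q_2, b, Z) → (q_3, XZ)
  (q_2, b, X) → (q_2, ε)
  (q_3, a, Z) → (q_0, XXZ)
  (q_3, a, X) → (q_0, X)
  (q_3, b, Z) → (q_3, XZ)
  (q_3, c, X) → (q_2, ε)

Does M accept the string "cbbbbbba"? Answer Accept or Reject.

(q_0, cbbbbbba, Z)
  read c, top Z: go to q_0, push XXZ → (q_0, bbbbbba, XXZ)
  read b, top X: go to q_2, push ε → (q_2, bbbbba, XZ)
  read b, top X: go to q_2, push ε → (q_2, bbbba, Z)
  read b, top Z: go to q_3, push XZ → (q_3, bbba, XZ)
No transition applies at (q_3, bbba, XZ); input not fully consumed.

Reject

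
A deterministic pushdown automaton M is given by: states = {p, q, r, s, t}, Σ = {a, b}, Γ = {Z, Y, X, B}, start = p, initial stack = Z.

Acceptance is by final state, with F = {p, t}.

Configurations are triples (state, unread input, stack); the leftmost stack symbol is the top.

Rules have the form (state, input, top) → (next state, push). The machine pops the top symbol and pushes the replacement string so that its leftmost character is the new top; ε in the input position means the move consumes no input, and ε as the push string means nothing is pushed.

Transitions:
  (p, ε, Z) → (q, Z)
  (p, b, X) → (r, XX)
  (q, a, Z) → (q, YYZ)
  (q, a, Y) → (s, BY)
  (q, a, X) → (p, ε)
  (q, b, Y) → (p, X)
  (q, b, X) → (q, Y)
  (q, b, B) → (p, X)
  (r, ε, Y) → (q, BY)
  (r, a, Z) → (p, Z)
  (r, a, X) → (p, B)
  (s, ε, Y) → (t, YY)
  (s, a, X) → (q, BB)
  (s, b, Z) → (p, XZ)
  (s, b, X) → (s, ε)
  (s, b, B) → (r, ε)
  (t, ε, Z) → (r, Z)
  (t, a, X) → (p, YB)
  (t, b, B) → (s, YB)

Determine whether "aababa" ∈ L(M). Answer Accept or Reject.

Reject

(p, aababa, Z) ⊢ (q, aababa, Z) ⊢ (q, ababa, YYZ) ⊢ (s, baba, BYYZ) ⊢ (r, aba, YYZ) ⊢ (q, aba, BYYZ)
No transition applies at (q, aba, BYYZ); input not fully consumed.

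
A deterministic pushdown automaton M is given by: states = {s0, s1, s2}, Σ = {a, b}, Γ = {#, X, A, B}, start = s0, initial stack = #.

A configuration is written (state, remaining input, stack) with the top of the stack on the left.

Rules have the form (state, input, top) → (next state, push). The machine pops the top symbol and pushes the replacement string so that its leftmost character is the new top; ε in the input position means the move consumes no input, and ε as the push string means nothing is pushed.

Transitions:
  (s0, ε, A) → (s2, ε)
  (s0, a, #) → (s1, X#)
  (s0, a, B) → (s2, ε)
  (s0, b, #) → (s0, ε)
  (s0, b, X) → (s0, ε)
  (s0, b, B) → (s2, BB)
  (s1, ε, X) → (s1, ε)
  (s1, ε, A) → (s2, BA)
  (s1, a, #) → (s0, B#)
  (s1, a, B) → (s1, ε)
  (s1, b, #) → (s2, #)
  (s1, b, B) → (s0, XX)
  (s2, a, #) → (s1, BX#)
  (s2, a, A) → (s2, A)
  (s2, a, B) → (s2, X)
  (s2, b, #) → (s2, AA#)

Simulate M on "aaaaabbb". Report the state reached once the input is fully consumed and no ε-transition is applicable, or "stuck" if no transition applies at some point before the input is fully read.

(s0, aaaaabbb, #)
  read a, top #: go to s1, push X# → (s1, aaaabbb, X#)
  ε-move, top X: go to s1, push ε → (s1, aaaabbb, #)
  read a, top #: go to s0, push B# → (s0, aaabbb, B#)
  read a, top B: go to s2, push ε → (s2, aabbb, #)
  read a, top #: go to s1, push BX# → (s1, abbb, BX#)
  read a, top B: go to s1, push ε → (s1, bbb, X#)
  ε-move, top X: go to s1, push ε → (s1, bbb, #)
  read b, top #: go to s2, push # → (s2, bb, #)
  read b, top #: go to s2, push AA# → (s2, b, AA#)
No transition for (s2, b, top A); M blocks with input b remaining.

stuck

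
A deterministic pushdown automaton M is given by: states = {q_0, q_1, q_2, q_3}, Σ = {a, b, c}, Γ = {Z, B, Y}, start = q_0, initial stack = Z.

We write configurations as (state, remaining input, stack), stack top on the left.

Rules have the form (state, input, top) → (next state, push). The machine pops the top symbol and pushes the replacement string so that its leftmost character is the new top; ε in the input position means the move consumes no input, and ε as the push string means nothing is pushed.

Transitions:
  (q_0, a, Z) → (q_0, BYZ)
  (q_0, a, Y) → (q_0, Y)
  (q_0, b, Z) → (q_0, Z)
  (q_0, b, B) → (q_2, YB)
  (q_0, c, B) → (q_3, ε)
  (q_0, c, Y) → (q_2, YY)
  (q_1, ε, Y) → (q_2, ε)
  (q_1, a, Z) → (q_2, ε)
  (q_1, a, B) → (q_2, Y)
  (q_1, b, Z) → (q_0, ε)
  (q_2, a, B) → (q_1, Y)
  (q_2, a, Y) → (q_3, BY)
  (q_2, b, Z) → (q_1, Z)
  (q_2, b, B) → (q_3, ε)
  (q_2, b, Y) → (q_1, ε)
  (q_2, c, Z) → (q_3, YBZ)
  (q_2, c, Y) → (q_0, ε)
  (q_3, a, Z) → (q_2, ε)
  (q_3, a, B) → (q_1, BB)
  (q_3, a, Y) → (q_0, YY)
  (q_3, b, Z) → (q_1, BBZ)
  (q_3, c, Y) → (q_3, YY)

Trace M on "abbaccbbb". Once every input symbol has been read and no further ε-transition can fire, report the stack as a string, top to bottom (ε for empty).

(q_0, abbaccbbb, Z)
  read a, top Z: go to q_0, push BYZ → (q_0, bbaccbbb, BYZ)
  read b, top B: go to q_2, push YB → (q_2, baccbbb, YBYZ)
  read b, top Y: go to q_1, push ε → (q_1, accbbb, BYZ)
  read a, top B: go to q_2, push Y → (q_2, ccbbb, YYZ)
  read c, top Y: go to q_0, push ε → (q_0, cbbb, YZ)
  read c, top Y: go to q_2, push YY → (q_2, bbb, YYZ)
  read b, top Y: go to q_1, push ε → (q_1, bb, YZ)
  ε-move, top Y: go to q_2, push ε → (q_2, bb, Z)
  read b, top Z: go to q_1, push Z → (q_1, b, Z)
  read b, top Z: go to q_0, push ε → (q_0, ε, ε)
All input consumed in state q_0 with stack ε.

ε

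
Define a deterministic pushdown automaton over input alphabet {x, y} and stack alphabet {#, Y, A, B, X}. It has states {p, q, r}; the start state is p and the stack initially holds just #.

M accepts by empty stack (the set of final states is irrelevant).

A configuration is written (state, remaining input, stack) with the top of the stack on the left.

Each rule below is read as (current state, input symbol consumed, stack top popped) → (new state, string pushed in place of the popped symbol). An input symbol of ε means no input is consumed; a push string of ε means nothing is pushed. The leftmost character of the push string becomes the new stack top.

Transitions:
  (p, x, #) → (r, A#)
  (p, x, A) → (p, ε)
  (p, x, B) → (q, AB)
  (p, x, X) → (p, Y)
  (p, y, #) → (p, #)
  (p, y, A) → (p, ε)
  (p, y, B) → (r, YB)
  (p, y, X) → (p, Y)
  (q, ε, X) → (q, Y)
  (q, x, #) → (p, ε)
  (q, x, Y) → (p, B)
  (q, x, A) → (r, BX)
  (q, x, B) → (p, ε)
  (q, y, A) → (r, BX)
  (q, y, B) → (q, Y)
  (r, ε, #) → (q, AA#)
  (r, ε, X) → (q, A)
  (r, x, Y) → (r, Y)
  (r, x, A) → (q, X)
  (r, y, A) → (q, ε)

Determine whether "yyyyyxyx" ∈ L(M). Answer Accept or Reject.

Accept

(p, yyyyyxyx, #)
  read y, top #: go to p, push # → (p, yyyyxyx, #)
  read y, top #: go to p, push # → (p, yyyxyx, #)
  read y, top #: go to p, push # → (p, yyxyx, #)
  read y, top #: go to p, push # → (p, yxyx, #)
  read y, top #: go to p, push # → (p, xyx, #)
  read x, top #: go to r, push A# → (r, yx, A#)
  read y, top A: go to q, push ε → (q, x, #)
  read x, top #: go to p, push ε → (p, ε, ε)
All input consumed and the stack is empty.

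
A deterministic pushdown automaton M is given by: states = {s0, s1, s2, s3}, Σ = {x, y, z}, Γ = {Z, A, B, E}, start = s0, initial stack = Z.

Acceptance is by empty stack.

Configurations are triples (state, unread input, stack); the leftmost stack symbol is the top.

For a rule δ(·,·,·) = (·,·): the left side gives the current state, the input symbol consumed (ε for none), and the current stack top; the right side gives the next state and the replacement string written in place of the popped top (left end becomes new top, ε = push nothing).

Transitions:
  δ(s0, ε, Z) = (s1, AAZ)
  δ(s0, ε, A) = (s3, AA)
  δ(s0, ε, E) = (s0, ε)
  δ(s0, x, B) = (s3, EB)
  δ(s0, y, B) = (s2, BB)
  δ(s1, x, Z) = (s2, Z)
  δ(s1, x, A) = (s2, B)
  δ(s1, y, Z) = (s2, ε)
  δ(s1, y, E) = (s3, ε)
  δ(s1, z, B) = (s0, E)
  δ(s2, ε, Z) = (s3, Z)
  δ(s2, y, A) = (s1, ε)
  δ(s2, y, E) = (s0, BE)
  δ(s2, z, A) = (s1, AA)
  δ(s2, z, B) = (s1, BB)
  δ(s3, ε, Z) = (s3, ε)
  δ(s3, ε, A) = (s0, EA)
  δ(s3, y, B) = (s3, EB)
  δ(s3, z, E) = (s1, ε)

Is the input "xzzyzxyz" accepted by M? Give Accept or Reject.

(s0, xzzyzxyz, Z) ⊢ (s1, xzzyzxyz, AAZ) ⊢ (s2, zzyzxyz, BAZ) ⊢ (s1, zyzxyz, BBAZ) ⊢ (s0, yzxyz, EBAZ) ⊢ (s0, yzxyz, BAZ) ⊢ (s2, zxyz, BBAZ) ⊢ (s1, xyz, BBBAZ)
No transition applies at (s1, xyz, BBBAZ); input not fully consumed.

Reject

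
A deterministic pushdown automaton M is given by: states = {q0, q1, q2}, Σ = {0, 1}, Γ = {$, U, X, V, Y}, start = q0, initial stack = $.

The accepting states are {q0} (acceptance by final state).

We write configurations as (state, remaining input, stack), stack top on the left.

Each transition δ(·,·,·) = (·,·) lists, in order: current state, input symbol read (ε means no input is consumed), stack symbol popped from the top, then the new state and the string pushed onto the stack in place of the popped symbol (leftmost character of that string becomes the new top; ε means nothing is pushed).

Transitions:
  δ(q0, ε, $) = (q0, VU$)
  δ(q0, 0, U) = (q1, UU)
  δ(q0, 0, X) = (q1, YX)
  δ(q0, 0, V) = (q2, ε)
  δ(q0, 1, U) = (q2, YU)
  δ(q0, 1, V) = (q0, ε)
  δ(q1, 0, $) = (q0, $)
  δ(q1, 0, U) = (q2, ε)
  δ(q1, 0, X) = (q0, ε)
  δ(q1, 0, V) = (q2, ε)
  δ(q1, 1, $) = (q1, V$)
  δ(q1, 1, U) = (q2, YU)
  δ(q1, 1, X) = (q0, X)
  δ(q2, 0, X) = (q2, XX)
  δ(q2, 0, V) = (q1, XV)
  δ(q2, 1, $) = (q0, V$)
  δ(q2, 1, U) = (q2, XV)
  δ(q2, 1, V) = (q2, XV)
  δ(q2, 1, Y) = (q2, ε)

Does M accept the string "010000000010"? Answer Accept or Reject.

(q0, 010000000010, $)
  ε-move, top $: go to q0, push VU$ → (q0, 010000000010, VU$)
  read 0, top V: go to q2, push ε → (q2, 10000000010, U$)
  read 1, top U: go to q2, push XV → (q2, 0000000010, XV$)
  read 0, top X: go to q2, push XX → (q2, 000000010, XXV$)
  read 0, top X: go to q2, push XX → (q2, 00000010, XXXV$)
  read 0, top X: go to q2, push XX → (q2, 0000010, XXXXV$)
  read 0, top X: go to q2, push XX → (q2, 000010, XXXXXV$)
  read 0, top X: go to q2, push XX → (q2, 00010, XXXXXXV$)
  read 0, top X: go to q2, push XX → (q2, 0010, XXXXXXXV$)
  read 0, top X: go to q2, push XX → (q2, 010, XXXXXXXXV$)
  read 0, top X: go to q2, push XX → (q2, 10, XXXXXXXXXV$)
No transition applies at (q2, 10, XXXXXXXXXV$); input not fully consumed.

Reject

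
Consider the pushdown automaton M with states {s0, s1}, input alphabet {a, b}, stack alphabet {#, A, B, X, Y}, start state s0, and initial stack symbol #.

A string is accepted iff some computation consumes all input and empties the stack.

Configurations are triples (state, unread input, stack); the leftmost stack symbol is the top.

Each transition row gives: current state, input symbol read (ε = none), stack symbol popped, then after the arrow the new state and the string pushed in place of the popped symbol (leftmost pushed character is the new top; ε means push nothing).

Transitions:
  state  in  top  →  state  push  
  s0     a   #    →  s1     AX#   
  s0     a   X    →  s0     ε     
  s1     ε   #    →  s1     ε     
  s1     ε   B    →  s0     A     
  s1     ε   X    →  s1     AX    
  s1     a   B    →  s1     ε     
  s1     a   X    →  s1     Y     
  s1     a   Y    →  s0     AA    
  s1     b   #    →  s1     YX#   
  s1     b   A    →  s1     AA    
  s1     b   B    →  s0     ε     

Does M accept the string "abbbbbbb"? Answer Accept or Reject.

No computation consumes all input and empties the stack.

Reject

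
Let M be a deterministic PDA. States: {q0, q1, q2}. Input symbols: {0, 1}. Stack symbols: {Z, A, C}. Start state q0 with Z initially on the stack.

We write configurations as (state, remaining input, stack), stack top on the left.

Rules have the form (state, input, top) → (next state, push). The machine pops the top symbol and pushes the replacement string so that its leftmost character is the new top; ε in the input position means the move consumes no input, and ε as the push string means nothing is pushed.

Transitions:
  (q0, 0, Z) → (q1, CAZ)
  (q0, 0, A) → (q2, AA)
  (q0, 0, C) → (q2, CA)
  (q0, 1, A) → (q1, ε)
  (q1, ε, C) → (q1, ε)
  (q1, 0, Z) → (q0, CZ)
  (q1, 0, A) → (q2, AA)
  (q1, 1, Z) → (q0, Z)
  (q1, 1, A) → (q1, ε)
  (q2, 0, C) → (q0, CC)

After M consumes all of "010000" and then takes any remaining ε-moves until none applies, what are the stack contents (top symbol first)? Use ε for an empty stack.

CACAZ

(q0, 010000, Z)
  read 0, top Z: go to q1, push CAZ → (q1, 10000, CAZ)
  ε-move, top C: go to q1, push ε → (q1, 10000, AZ)
  read 1, top A: go to q1, push ε → (q1, 0000, Z)
  read 0, top Z: go to q0, push CZ → (q0, 000, CZ)
  read 0, top C: go to q2, push CA → (q2, 00, CAZ)
  read 0, top C: go to q0, push CC → (q0, 0, CCAZ)
  read 0, top C: go to q2, push CA → (q2, ε, CACAZ)
All input consumed in state q2 with stack CACAZ.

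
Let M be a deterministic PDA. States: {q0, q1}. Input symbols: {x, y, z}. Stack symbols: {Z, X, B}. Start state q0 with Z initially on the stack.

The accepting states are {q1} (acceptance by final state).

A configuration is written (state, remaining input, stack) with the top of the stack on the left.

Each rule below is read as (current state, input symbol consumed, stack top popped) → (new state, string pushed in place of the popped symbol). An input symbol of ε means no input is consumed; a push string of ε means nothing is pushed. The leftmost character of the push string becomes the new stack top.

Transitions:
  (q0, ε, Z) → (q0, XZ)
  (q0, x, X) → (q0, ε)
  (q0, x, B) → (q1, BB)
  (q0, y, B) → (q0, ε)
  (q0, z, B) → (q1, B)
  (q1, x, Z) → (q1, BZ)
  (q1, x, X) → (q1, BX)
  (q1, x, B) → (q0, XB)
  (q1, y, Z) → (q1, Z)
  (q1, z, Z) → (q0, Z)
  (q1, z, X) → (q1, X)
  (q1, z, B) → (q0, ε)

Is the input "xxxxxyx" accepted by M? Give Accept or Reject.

Reject

(q0, xxxxxyx, Z)
  ε-move, top Z: go to q0, push XZ → (q0, xxxxxyx, XZ)
  read x, top X: go to q0, push ε → (q0, xxxxyx, Z)
  ε-move, top Z: go to q0, push XZ → (q0, xxxxyx, XZ)
  read x, top X: go to q0, push ε → (q0, xxxyx, Z)
  ε-move, top Z: go to q0, push XZ → (q0, xxxyx, XZ)
  read x, top X: go to q0, push ε → (q0, xxyx, Z)
  ε-move, top Z: go to q0, push XZ → (q0, xxyx, XZ)
  read x, top X: go to q0, push ε → (q0, xyx, Z)
  ε-move, top Z: go to q0, push XZ → (q0, xyx, XZ)
  read x, top X: go to q0, push ε → (q0, yx, Z)
  ε-move, top Z: go to q0, push XZ → (q0, yx, XZ)
No transition applies at (q0, yx, XZ); input not fully consumed.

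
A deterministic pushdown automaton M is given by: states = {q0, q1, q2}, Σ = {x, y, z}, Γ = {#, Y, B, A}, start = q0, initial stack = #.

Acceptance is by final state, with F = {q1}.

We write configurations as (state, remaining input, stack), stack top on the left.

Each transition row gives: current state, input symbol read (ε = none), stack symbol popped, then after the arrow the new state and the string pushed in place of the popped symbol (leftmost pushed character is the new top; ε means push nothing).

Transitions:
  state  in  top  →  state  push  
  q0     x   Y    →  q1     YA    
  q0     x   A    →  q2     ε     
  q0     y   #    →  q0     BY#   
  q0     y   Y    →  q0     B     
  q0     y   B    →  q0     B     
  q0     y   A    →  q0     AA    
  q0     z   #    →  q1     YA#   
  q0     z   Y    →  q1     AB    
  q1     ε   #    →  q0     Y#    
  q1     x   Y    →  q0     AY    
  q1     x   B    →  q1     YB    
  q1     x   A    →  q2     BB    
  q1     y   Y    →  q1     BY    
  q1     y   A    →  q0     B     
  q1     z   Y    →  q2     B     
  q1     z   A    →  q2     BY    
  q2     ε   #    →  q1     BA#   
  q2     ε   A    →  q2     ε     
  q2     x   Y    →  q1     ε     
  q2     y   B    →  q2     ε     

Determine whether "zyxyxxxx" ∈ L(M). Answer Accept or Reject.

Accept

(q0, zyxyxxxx, #) ⊢ (q1, yxyxxxx, YA#) ⊢ (q1, xyxxxx, BYA#) ⊢ (q1, yxxxx, YBYA#) ⊢ (q1, xxxx, BYBYA#) ⊢ (q1, xxx, YBYBYA#) ⊢ (q0, xx, AYBYBYA#) ⊢ (q2, x, YBYBYA#) ⊢ (q1, ε, BYBYA#)
All input consumed; state q1 ∈ F.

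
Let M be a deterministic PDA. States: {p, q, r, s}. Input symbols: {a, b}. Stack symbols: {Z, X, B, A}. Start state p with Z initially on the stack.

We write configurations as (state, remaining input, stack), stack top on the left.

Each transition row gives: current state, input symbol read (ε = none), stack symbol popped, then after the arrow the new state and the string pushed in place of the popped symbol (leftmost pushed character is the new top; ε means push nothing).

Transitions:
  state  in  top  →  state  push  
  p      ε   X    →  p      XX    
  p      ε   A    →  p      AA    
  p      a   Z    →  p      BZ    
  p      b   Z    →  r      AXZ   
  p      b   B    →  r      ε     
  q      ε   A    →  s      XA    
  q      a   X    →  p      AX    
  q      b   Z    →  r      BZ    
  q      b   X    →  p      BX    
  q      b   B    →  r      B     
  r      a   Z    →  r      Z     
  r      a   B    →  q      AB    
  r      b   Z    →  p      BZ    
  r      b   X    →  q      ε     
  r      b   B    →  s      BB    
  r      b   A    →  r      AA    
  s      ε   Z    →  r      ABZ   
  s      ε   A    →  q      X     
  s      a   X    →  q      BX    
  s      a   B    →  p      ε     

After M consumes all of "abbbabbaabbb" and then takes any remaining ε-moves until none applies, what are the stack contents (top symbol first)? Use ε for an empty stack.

BZ

(p, abbbabbaabbb, Z) ⊢ (p, bbbabbaabbb, BZ) ⊢ (r, bbabbaabbb, Z) ⊢ (p, babbaabbb, BZ) ⊢ (r, abbaabbb, Z) ⊢ (r, bbaabbb, Z) ⊢ (p, baabbb, BZ) ⊢ (r, aabbb, Z) ⊢ (r, abbb, Z) ⊢ (r, bbb, Z) ⊢ (p, bb, BZ) ⊢ (r, b, Z) ⊢ (p, ε, BZ)
All input consumed in state p with stack BZ.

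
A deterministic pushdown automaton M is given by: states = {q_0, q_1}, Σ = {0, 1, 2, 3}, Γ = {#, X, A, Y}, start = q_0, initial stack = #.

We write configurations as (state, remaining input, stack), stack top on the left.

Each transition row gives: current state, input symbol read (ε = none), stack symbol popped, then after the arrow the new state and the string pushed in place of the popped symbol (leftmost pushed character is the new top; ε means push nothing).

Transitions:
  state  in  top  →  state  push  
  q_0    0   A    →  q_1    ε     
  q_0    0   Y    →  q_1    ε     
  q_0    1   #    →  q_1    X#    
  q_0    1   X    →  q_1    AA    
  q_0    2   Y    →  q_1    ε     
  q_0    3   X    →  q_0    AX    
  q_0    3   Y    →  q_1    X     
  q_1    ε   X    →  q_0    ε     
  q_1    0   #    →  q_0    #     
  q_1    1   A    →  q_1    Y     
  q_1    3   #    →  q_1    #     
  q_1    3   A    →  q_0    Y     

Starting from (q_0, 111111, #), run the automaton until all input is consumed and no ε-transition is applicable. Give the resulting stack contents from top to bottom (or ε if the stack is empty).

#

(q_0, 111111, #) ⊢ (q_1, 11111, X#) ⊢ (q_0, 11111, #) ⊢ (q_1, 1111, X#) ⊢ (q_0, 1111, #) ⊢ (q_1, 111, X#) ⊢ (q_0, 111, #) ⊢ (q_1, 11, X#) ⊢ (q_0, 11, #) ⊢ (q_1, 1, X#) ⊢ (q_0, 1, #) ⊢ (q_1, ε, X#) ⊢ (q_0, ε, #)
All input consumed in state q_0 with stack #.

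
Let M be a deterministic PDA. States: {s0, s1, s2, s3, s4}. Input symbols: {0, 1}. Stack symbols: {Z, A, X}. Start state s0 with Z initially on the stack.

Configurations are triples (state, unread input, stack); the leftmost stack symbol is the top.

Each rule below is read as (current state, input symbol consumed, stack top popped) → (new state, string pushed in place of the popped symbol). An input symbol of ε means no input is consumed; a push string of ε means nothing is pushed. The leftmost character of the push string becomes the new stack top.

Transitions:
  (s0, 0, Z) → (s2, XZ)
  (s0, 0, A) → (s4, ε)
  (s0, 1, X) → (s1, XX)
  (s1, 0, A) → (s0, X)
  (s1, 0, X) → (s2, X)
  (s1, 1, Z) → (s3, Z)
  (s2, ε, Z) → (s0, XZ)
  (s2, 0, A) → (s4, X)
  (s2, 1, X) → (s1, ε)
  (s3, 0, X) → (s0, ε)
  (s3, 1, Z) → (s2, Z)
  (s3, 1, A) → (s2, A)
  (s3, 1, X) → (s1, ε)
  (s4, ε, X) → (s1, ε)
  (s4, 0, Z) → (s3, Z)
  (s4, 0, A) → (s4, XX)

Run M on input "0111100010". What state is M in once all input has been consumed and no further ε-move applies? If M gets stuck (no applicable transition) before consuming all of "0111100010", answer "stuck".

stuck

(s0, 0111100010, Z)
  read 0, top Z: go to s2, push XZ → (s2, 111100010, XZ)
  read 1, top X: go to s1, push ε → (s1, 11100010, Z)
  read 1, top Z: go to s3, push Z → (s3, 1100010, Z)
  read 1, top Z: go to s2, push Z → (s2, 100010, Z)
  ε-move, top Z: go to s0, push XZ → (s0, 100010, XZ)
  read 1, top X: go to s1, push XX → (s1, 00010, XXZ)
  read 0, top X: go to s2, push X → (s2, 0010, XXZ)
No transition for (s2, 0, top X); M blocks with input 0010 remaining.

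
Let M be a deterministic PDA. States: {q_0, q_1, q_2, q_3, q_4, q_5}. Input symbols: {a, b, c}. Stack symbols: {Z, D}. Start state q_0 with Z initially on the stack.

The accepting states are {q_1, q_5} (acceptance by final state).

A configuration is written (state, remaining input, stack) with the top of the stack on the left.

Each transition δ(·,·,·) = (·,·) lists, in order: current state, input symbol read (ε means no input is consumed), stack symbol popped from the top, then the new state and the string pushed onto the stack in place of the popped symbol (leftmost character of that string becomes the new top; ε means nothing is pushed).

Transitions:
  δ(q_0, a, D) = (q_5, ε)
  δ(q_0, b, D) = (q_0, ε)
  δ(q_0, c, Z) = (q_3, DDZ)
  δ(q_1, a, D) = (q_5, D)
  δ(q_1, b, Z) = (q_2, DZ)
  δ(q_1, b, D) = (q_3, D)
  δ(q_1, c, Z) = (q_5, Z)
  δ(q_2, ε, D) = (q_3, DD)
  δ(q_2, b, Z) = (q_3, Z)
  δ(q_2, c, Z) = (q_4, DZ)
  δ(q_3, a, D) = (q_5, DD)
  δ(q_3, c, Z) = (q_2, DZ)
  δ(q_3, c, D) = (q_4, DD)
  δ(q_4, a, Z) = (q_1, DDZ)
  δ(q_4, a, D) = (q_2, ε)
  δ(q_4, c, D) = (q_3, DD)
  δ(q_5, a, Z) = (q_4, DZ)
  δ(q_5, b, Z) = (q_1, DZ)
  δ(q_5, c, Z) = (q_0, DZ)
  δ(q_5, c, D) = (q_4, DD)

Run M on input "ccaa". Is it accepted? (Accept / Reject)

(q_0, ccaa, Z)
  read c, top Z: go to q_3, push DDZ → (q_3, caa, DDZ)
  read c, top D: go to q_4, push DD → (q_4, aa, DDDZ)
  read a, top D: go to q_2, push ε → (q_2, a, DDZ)
  ε-move, top D: go to q_3, push DD → (q_3, a, DDDZ)
  read a, top D: go to q_5, push DD → (q_5, ε, DDDDZ)
All input consumed; state q_5 ∈ F.

Accept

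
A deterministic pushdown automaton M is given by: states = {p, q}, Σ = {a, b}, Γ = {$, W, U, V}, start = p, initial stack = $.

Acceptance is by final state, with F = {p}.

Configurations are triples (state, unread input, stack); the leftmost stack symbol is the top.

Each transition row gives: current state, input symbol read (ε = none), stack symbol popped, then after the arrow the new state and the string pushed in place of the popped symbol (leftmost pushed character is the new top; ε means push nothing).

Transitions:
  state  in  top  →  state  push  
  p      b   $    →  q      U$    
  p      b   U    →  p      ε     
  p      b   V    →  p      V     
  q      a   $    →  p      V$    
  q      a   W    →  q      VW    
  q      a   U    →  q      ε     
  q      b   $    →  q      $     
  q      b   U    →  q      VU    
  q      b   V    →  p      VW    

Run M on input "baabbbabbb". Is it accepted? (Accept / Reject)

(p, baabbbabbb, $)
  read b, top $: go to q, push U$ → (q, aabbbabbb, U$)
  read a, top U: go to q, push ε → (q, abbbabbb, $)
  read a, top $: go to p, push V$ → (p, bbbabbb, V$)
  read b, top V: go to p, push V → (p, bbabbb, V$)
  read b, top V: go to p, push V → (p, babbb, V$)
  read b, top V: go to p, push V → (p, abbb, V$)
No transition applies at (p, abbb, V$); input not fully consumed.

Reject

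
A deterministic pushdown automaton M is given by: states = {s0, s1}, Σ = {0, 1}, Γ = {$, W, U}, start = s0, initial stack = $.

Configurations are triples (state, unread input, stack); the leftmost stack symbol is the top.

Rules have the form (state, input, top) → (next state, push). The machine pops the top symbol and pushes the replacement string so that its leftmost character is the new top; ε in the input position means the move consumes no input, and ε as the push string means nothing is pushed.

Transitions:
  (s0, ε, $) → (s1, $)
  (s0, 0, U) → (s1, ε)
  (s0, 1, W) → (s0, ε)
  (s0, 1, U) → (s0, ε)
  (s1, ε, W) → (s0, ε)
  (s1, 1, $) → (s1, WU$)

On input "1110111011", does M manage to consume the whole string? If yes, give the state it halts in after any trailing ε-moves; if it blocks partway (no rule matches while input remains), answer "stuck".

(s0, 1110111011, $)
  ε-move, top $: go to s1, push $ → (s1, 1110111011, $)
  read 1, top $: go to s1, push WU$ → (s1, 110111011, WU$)
  ε-move, top W: go to s0, push ε → (s0, 110111011, U$)
  read 1, top U: go to s0, push ε → (s0, 10111011, $)
  ε-move, top $: go to s1, push $ → (s1, 10111011, $)
  read 1, top $: go to s1, push WU$ → (s1, 0111011, WU$)
  ε-move, top W: go to s0, push ε → (s0, 0111011, U$)
  read 0, top U: go to s1, push ε → (s1, 111011, $)
  read 1, top $: go to s1, push WU$ → (s1, 11011, WU$)
  ε-move, top W: go to s0, push ε → (s0, 11011, U$)
  read 1, top U: go to s0, push ε → (s0, 1011, $)
  ε-move, top $: go to s1, push $ → (s1, 1011, $)
  read 1, top $: go to s1, push WU$ → (s1, 011, WU$)
  ε-move, top W: go to s0, push ε → (s0, 011, U$)
  read 0, top U: go to s1, push ε → (s1, 11, $)
  read 1, top $: go to s1, push WU$ → (s1, 1, WU$)
  ε-move, top W: go to s0, push ε → (s0, 1, U$)
  read 1, top U: go to s0, push ε → (s0, ε, $)
  ε-move, top $: go to s1, push $ → (s1, ε, $)
All input consumed; M is in state s1.

s1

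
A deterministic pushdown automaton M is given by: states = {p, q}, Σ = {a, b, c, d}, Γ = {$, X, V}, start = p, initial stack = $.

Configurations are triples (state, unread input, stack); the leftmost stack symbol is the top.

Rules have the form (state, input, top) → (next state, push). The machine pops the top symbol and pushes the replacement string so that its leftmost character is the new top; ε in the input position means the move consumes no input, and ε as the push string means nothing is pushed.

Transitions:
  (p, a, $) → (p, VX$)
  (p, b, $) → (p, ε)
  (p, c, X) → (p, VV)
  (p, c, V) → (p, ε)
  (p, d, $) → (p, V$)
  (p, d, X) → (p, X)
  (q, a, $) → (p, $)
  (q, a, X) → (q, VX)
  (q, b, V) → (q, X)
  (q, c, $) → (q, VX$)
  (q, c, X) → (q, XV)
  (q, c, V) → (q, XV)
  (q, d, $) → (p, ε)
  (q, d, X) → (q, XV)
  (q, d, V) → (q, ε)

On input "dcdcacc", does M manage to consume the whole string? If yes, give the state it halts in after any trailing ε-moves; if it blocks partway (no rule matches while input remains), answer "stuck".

(p, dcdcacc, $) ⊢ (p, cdcacc, V$) ⊢ (p, dcacc, $) ⊢ (p, cacc, V$) ⊢ (p, acc, $) ⊢ (p, cc, VX$) ⊢ (p, c, X$) ⊢ (p, ε, VV$)
All input consumed; M is in state p.

p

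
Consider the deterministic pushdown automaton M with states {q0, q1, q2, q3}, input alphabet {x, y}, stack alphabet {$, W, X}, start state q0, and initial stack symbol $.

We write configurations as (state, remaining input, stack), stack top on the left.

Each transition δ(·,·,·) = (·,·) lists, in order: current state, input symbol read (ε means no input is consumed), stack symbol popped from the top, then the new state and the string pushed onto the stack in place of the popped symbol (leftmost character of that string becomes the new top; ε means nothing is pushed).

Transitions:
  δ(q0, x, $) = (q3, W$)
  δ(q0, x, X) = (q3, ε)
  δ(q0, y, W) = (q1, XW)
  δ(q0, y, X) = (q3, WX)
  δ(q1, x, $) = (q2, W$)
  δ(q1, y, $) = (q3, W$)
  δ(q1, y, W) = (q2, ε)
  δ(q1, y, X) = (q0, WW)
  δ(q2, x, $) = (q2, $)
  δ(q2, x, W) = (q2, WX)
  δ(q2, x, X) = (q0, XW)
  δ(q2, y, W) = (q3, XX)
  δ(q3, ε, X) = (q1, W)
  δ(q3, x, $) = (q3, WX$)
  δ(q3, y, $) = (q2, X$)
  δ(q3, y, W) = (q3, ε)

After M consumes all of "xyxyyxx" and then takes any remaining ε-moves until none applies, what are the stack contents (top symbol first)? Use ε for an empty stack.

$

(q0, xyxyyxx, $)
  read x, top $: go to q3, push W$ → (q3, yxyyxx, W$)
  read y, top W: go to q3, push ε → (q3, xyyxx, $)
  read x, top $: go to q3, push WX$ → (q3, yyxx, WX$)
  read y, top W: go to q3, push ε → (q3, yxx, X$)
  ε-move, top X: go to q1, push W → (q1, yxx, W$)
  read y, top W: go to q2, push ε → (q2, xx, $)
  read x, top $: go to q2, push $ → (q2, x, $)
  read x, top $: go to q2, push $ → (q2, ε, $)
All input consumed in state q2 with stack $.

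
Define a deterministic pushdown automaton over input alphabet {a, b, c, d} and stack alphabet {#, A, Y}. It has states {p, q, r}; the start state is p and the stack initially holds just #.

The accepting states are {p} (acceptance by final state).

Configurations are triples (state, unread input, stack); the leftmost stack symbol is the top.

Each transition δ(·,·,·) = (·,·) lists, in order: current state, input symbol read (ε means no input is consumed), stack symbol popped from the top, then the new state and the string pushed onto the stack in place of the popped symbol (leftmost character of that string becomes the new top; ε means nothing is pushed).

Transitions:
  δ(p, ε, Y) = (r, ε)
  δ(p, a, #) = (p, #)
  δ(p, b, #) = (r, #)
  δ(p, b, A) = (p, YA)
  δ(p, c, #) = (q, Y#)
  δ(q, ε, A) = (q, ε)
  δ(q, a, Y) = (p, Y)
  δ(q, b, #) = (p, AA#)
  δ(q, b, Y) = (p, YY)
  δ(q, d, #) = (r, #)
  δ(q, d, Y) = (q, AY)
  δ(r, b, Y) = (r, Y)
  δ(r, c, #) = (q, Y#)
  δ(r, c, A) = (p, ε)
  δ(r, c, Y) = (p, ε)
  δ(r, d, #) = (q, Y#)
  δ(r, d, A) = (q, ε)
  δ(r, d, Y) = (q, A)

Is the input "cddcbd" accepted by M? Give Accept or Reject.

(p, cddcbd, #) ⊢ (q, ddcbd, Y#) ⊢ (q, dcbd, AY#) ⊢ (q, dcbd, Y#) ⊢ (q, cbd, AY#) ⊢ (q, cbd, Y#)
No transition applies at (q, cbd, Y#); input not fully consumed.

Reject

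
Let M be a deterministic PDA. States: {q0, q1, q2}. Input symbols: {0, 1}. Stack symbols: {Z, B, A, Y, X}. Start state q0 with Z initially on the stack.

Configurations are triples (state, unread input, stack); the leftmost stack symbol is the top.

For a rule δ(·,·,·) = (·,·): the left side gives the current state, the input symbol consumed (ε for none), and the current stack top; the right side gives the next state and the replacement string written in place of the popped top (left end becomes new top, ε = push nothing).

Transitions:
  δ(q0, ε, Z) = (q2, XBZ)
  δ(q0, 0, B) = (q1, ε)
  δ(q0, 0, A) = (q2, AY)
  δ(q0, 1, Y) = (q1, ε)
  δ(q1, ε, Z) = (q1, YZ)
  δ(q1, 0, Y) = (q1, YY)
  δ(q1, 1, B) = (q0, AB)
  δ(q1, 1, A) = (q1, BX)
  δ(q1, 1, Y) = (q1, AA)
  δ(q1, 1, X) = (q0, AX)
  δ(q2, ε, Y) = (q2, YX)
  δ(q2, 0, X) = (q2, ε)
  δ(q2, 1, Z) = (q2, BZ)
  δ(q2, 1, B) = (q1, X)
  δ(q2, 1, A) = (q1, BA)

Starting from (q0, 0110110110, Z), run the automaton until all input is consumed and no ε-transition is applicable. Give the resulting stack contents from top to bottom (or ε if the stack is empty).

AYBAYBAYXZ

(q0, 0110110110, Z)
  ε-move, top Z: go to q2, push XBZ → (q2, 0110110110, XBZ)
  read 0, top X: go to q2, push ε → (q2, 110110110, BZ)
  read 1, top B: go to q1, push X → (q1, 10110110, XZ)
  read 1, top X: go to q0, push AX → (q0, 0110110, AXZ)
  read 0, top A: go to q2, push AY → (q2, 110110, AYXZ)
  read 1, top A: go to q1, push BA → (q1, 10110, BAYXZ)
  read 1, top B: go to q0, push AB → (q0, 0110, ABAYXZ)
  read 0, top A: go to q2, push AY → (q2, 110, AYBAYXZ)
  read 1, top A: go to q1, push BA → (q1, 10, BAYBAYXZ)
  read 1, top B: go to q0, push AB → (q0, 0, ABAYBAYXZ)
  read 0, top A: go to q2, push AY → (q2, ε, AYBAYBAYXZ)
All input consumed in state q2 with stack AYBAYBAYXZ.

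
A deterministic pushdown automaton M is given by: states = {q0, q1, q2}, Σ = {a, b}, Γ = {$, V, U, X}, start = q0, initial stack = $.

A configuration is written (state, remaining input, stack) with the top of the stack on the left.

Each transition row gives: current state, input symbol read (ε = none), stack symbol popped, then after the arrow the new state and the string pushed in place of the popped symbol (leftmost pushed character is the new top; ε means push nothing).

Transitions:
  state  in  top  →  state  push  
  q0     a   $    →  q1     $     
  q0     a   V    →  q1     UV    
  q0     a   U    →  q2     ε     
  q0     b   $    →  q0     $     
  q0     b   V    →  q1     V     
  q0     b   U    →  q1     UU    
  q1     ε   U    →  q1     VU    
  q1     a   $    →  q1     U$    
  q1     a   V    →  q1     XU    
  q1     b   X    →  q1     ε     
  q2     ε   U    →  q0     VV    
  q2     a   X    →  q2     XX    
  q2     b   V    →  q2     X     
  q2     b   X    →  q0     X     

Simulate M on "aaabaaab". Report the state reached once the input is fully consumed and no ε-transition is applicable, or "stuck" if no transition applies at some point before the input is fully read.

stuck

(q0, aaabaaab, $)
  read a, top $: go to q1, push $ → (q1, aabaaab, $)
  read a, top $: go to q1, push U$ → (q1, abaaab, U$)
  ε-move, top U: go to q1, push VU → (q1, abaaab, VU$)
  read a, top V: go to q1, push XU → (q1, baaab, XUU$)
  read b, top X: go to q1, push ε → (q1, aaab, UU$)
  ε-move, top U: go to q1, push VU → (q1, aaab, VUU$)
  read a, top V: go to q1, push XU → (q1, aab, XUUU$)
No transition for (q1, a, top X); M blocks with input aab remaining.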